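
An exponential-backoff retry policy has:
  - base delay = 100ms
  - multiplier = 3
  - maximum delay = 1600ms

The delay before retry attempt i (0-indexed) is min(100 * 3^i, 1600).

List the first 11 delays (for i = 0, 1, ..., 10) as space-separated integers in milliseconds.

Answer: 100 300 900 1600 1600 1600 1600 1600 1600 1600 1600

Derivation:
Computing each delay:
  i=0: min(100*3^0, 1600) = 100
  i=1: min(100*3^1, 1600) = 300
  i=2: min(100*3^2, 1600) = 900
  i=3: min(100*3^3, 1600) = 1600
  i=4: min(100*3^4, 1600) = 1600
  i=5: min(100*3^5, 1600) = 1600
  i=6: min(100*3^6, 1600) = 1600
  i=7: min(100*3^7, 1600) = 1600
  i=8: min(100*3^8, 1600) = 1600
  i=9: min(100*3^9, 1600) = 1600
  i=10: min(100*3^10, 1600) = 1600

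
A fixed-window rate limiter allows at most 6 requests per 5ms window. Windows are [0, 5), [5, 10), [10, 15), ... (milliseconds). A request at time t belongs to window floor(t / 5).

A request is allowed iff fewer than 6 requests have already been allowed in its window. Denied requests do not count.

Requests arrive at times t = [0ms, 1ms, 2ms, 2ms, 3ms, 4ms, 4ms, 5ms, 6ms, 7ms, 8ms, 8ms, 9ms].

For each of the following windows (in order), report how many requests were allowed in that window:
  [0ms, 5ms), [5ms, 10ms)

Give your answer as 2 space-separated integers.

Answer: 6 6

Derivation:
Processing requests:
  req#1 t=0ms (window 0): ALLOW
  req#2 t=1ms (window 0): ALLOW
  req#3 t=2ms (window 0): ALLOW
  req#4 t=2ms (window 0): ALLOW
  req#5 t=3ms (window 0): ALLOW
  req#6 t=4ms (window 0): ALLOW
  req#7 t=4ms (window 0): DENY
  req#8 t=5ms (window 1): ALLOW
  req#9 t=6ms (window 1): ALLOW
  req#10 t=7ms (window 1): ALLOW
  req#11 t=8ms (window 1): ALLOW
  req#12 t=8ms (window 1): ALLOW
  req#13 t=9ms (window 1): ALLOW

Allowed counts by window: 6 6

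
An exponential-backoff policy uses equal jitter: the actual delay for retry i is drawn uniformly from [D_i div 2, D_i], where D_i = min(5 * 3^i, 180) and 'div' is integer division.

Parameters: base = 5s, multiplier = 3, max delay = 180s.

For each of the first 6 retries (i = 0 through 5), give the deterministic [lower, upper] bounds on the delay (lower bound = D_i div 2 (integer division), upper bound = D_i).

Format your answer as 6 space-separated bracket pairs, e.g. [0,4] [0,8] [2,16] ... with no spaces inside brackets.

Computing bounds per retry:
  i=0: D_i=min(5*3^0,180)=5, bounds=[2,5]
  i=1: D_i=min(5*3^1,180)=15, bounds=[7,15]
  i=2: D_i=min(5*3^2,180)=45, bounds=[22,45]
  i=3: D_i=min(5*3^3,180)=135, bounds=[67,135]
  i=4: D_i=min(5*3^4,180)=180, bounds=[90,180]
  i=5: D_i=min(5*3^5,180)=180, bounds=[90,180]

Answer: [2,5] [7,15] [22,45] [67,135] [90,180] [90,180]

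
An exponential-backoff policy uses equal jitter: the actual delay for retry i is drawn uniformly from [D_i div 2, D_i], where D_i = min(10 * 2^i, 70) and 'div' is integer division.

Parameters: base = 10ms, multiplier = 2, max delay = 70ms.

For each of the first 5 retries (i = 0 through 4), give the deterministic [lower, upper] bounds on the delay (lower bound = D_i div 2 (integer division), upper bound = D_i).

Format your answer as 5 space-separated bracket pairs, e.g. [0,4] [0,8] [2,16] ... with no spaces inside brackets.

Answer: [5,10] [10,20] [20,40] [35,70] [35,70]

Derivation:
Computing bounds per retry:
  i=0: D_i=min(10*2^0,70)=10, bounds=[5,10]
  i=1: D_i=min(10*2^1,70)=20, bounds=[10,20]
  i=2: D_i=min(10*2^2,70)=40, bounds=[20,40]
  i=3: D_i=min(10*2^3,70)=70, bounds=[35,70]
  i=4: D_i=min(10*2^4,70)=70, bounds=[35,70]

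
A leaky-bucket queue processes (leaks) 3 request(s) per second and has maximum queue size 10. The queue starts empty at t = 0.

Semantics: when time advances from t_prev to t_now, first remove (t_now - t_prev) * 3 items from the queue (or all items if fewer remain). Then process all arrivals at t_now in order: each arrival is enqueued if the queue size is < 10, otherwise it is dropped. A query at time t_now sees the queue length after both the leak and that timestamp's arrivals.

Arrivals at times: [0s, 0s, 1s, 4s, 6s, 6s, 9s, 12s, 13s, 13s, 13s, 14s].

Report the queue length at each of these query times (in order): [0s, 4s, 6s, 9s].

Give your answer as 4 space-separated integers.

Queue lengths at query times:
  query t=0s: backlog = 2
  query t=4s: backlog = 1
  query t=6s: backlog = 2
  query t=9s: backlog = 1

Answer: 2 1 2 1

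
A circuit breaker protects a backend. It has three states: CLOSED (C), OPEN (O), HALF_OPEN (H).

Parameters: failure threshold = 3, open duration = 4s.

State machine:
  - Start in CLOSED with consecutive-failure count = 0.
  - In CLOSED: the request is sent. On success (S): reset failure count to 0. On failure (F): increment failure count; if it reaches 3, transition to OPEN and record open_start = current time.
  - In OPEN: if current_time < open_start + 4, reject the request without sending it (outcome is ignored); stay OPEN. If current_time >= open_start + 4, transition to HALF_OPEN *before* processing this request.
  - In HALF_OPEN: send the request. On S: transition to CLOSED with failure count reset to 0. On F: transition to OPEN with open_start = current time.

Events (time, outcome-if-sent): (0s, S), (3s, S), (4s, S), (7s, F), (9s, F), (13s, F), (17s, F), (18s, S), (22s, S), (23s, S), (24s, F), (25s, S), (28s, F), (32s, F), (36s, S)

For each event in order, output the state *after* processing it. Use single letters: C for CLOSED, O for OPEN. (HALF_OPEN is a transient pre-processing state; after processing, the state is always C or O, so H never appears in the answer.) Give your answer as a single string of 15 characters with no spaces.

State after each event:
  event#1 t=0s outcome=S: state=CLOSED
  event#2 t=3s outcome=S: state=CLOSED
  event#3 t=4s outcome=S: state=CLOSED
  event#4 t=7s outcome=F: state=CLOSED
  event#5 t=9s outcome=F: state=CLOSED
  event#6 t=13s outcome=F: state=OPEN
  event#7 t=17s outcome=F: state=OPEN
  event#8 t=18s outcome=S: state=OPEN
  event#9 t=22s outcome=S: state=CLOSED
  event#10 t=23s outcome=S: state=CLOSED
  event#11 t=24s outcome=F: state=CLOSED
  event#12 t=25s outcome=S: state=CLOSED
  event#13 t=28s outcome=F: state=CLOSED
  event#14 t=32s outcome=F: state=CLOSED
  event#15 t=36s outcome=S: state=CLOSED

Answer: CCCCCOOOCCCCCCC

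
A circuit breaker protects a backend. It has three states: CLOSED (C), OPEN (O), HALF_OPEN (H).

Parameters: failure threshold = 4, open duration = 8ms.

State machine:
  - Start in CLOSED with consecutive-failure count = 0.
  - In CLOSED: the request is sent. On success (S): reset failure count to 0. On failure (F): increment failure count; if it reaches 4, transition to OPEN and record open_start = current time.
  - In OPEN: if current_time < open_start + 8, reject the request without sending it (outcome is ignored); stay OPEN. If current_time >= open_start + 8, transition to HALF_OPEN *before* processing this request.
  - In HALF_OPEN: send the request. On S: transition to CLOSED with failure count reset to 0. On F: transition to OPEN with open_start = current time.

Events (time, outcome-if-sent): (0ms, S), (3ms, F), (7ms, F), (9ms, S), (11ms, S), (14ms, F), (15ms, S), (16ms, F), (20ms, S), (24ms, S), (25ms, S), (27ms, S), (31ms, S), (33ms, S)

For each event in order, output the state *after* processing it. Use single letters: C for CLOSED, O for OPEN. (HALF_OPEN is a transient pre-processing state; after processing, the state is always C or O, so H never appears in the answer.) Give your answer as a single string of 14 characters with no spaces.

Answer: CCCCCCCCCCCCCC

Derivation:
State after each event:
  event#1 t=0ms outcome=S: state=CLOSED
  event#2 t=3ms outcome=F: state=CLOSED
  event#3 t=7ms outcome=F: state=CLOSED
  event#4 t=9ms outcome=S: state=CLOSED
  event#5 t=11ms outcome=S: state=CLOSED
  event#6 t=14ms outcome=F: state=CLOSED
  event#7 t=15ms outcome=S: state=CLOSED
  event#8 t=16ms outcome=F: state=CLOSED
  event#9 t=20ms outcome=S: state=CLOSED
  event#10 t=24ms outcome=S: state=CLOSED
  event#11 t=25ms outcome=S: state=CLOSED
  event#12 t=27ms outcome=S: state=CLOSED
  event#13 t=31ms outcome=S: state=CLOSED
  event#14 t=33ms outcome=S: state=CLOSED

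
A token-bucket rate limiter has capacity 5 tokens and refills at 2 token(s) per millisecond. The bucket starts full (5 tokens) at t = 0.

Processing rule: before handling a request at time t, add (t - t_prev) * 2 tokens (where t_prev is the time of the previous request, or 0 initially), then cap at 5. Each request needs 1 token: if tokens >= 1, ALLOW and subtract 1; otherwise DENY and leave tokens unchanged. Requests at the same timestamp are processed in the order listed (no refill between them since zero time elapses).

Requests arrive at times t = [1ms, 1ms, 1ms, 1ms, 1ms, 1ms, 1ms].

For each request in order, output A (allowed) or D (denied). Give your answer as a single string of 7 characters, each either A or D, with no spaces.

Answer: AAAAADD

Derivation:
Simulating step by step:
  req#1 t=1ms: ALLOW
  req#2 t=1ms: ALLOW
  req#3 t=1ms: ALLOW
  req#4 t=1ms: ALLOW
  req#5 t=1ms: ALLOW
  req#6 t=1ms: DENY
  req#7 t=1ms: DENY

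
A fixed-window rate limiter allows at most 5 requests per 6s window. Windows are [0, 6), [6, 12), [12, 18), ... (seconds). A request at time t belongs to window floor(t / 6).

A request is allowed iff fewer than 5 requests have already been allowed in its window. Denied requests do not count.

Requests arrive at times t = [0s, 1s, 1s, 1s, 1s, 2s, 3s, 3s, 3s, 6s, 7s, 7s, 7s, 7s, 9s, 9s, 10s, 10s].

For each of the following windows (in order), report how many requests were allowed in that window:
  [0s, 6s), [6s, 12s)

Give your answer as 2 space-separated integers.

Answer: 5 5

Derivation:
Processing requests:
  req#1 t=0s (window 0): ALLOW
  req#2 t=1s (window 0): ALLOW
  req#3 t=1s (window 0): ALLOW
  req#4 t=1s (window 0): ALLOW
  req#5 t=1s (window 0): ALLOW
  req#6 t=2s (window 0): DENY
  req#7 t=3s (window 0): DENY
  req#8 t=3s (window 0): DENY
  req#9 t=3s (window 0): DENY
  req#10 t=6s (window 1): ALLOW
  req#11 t=7s (window 1): ALLOW
  req#12 t=7s (window 1): ALLOW
  req#13 t=7s (window 1): ALLOW
  req#14 t=7s (window 1): ALLOW
  req#15 t=9s (window 1): DENY
  req#16 t=9s (window 1): DENY
  req#17 t=10s (window 1): DENY
  req#18 t=10s (window 1): DENY

Allowed counts by window: 5 5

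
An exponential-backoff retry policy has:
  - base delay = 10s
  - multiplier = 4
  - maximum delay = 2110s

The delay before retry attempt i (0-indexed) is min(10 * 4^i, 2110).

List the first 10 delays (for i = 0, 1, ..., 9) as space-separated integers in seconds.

Answer: 10 40 160 640 2110 2110 2110 2110 2110 2110

Derivation:
Computing each delay:
  i=0: min(10*4^0, 2110) = 10
  i=1: min(10*4^1, 2110) = 40
  i=2: min(10*4^2, 2110) = 160
  i=3: min(10*4^3, 2110) = 640
  i=4: min(10*4^4, 2110) = 2110
  i=5: min(10*4^5, 2110) = 2110
  i=6: min(10*4^6, 2110) = 2110
  i=7: min(10*4^7, 2110) = 2110
  i=8: min(10*4^8, 2110) = 2110
  i=9: min(10*4^9, 2110) = 2110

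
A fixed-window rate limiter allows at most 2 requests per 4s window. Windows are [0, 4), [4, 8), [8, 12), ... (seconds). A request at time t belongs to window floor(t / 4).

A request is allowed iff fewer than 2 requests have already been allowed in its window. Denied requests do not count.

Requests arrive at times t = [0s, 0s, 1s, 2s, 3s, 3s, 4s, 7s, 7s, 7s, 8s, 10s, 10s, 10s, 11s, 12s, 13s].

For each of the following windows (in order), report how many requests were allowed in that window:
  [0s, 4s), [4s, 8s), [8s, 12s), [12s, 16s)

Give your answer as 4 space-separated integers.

Answer: 2 2 2 2

Derivation:
Processing requests:
  req#1 t=0s (window 0): ALLOW
  req#2 t=0s (window 0): ALLOW
  req#3 t=1s (window 0): DENY
  req#4 t=2s (window 0): DENY
  req#5 t=3s (window 0): DENY
  req#6 t=3s (window 0): DENY
  req#7 t=4s (window 1): ALLOW
  req#8 t=7s (window 1): ALLOW
  req#9 t=7s (window 1): DENY
  req#10 t=7s (window 1): DENY
  req#11 t=8s (window 2): ALLOW
  req#12 t=10s (window 2): ALLOW
  req#13 t=10s (window 2): DENY
  req#14 t=10s (window 2): DENY
  req#15 t=11s (window 2): DENY
  req#16 t=12s (window 3): ALLOW
  req#17 t=13s (window 3): ALLOW

Allowed counts by window: 2 2 2 2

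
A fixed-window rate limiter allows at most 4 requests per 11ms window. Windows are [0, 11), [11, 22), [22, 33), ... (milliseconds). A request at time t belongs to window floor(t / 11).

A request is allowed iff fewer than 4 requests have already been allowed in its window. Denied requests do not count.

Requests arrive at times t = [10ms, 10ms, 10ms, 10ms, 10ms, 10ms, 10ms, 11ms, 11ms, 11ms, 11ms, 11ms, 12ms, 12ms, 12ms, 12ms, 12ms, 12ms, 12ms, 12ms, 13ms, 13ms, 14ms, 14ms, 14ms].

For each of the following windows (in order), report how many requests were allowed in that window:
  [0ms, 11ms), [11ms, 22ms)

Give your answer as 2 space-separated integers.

Answer: 4 4

Derivation:
Processing requests:
  req#1 t=10ms (window 0): ALLOW
  req#2 t=10ms (window 0): ALLOW
  req#3 t=10ms (window 0): ALLOW
  req#4 t=10ms (window 0): ALLOW
  req#5 t=10ms (window 0): DENY
  req#6 t=10ms (window 0): DENY
  req#7 t=10ms (window 0): DENY
  req#8 t=11ms (window 1): ALLOW
  req#9 t=11ms (window 1): ALLOW
  req#10 t=11ms (window 1): ALLOW
  req#11 t=11ms (window 1): ALLOW
  req#12 t=11ms (window 1): DENY
  req#13 t=12ms (window 1): DENY
  req#14 t=12ms (window 1): DENY
  req#15 t=12ms (window 1): DENY
  req#16 t=12ms (window 1): DENY
  req#17 t=12ms (window 1): DENY
  req#18 t=12ms (window 1): DENY
  req#19 t=12ms (window 1): DENY
  req#20 t=12ms (window 1): DENY
  req#21 t=13ms (window 1): DENY
  req#22 t=13ms (window 1): DENY
  req#23 t=14ms (window 1): DENY
  req#24 t=14ms (window 1): DENY
  req#25 t=14ms (window 1): DENY

Allowed counts by window: 4 4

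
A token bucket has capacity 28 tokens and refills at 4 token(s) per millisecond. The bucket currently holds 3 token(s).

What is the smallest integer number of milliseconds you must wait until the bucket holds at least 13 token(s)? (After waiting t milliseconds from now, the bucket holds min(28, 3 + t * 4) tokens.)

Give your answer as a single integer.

Need 3 + t * 4 >= 13, so t >= 10/4.
Smallest integer t = ceil(10/4) = 3.

Answer: 3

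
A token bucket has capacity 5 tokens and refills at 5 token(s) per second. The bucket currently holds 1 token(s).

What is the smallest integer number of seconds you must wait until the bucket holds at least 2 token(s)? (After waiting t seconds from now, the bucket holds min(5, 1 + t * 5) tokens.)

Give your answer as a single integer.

Answer: 1

Derivation:
Need 1 + t * 5 >= 2, so t >= 1/5.
Smallest integer t = ceil(1/5) = 1.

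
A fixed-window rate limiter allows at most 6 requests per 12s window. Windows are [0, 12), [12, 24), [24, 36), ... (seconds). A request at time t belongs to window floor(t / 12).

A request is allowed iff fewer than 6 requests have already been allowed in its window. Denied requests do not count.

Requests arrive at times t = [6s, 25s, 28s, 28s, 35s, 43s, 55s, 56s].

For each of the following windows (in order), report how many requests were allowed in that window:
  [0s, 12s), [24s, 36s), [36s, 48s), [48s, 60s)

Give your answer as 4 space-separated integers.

Processing requests:
  req#1 t=6s (window 0): ALLOW
  req#2 t=25s (window 2): ALLOW
  req#3 t=28s (window 2): ALLOW
  req#4 t=28s (window 2): ALLOW
  req#5 t=35s (window 2): ALLOW
  req#6 t=43s (window 3): ALLOW
  req#7 t=55s (window 4): ALLOW
  req#8 t=56s (window 4): ALLOW

Allowed counts by window: 1 4 1 2

Answer: 1 4 1 2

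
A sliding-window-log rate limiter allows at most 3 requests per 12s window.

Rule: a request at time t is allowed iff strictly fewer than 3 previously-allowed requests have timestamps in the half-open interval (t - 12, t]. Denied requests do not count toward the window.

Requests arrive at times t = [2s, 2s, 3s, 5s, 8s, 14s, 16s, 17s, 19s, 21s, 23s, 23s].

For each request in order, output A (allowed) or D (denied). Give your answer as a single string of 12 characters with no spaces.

Tracking allowed requests in the window:
  req#1 t=2s: ALLOW
  req#2 t=2s: ALLOW
  req#3 t=3s: ALLOW
  req#4 t=5s: DENY
  req#5 t=8s: DENY
  req#6 t=14s: ALLOW
  req#7 t=16s: ALLOW
  req#8 t=17s: ALLOW
  req#9 t=19s: DENY
  req#10 t=21s: DENY
  req#11 t=23s: DENY
  req#12 t=23s: DENY

Answer: AAADDAAADDDD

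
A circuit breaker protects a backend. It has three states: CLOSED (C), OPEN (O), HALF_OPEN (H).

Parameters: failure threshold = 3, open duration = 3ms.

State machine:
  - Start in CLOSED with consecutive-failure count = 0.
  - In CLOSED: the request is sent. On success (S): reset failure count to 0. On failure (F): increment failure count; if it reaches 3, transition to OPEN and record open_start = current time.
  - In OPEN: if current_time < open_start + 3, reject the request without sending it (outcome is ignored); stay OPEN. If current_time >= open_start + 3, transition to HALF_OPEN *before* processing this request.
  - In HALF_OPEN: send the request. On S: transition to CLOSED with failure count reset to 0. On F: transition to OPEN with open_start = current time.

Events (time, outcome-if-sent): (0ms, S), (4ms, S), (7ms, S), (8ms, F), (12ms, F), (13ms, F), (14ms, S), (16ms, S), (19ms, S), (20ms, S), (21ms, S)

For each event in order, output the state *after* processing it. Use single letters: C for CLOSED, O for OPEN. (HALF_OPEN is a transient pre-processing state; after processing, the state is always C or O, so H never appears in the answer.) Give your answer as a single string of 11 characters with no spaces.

State after each event:
  event#1 t=0ms outcome=S: state=CLOSED
  event#2 t=4ms outcome=S: state=CLOSED
  event#3 t=7ms outcome=S: state=CLOSED
  event#4 t=8ms outcome=F: state=CLOSED
  event#5 t=12ms outcome=F: state=CLOSED
  event#6 t=13ms outcome=F: state=OPEN
  event#7 t=14ms outcome=S: state=OPEN
  event#8 t=16ms outcome=S: state=CLOSED
  event#9 t=19ms outcome=S: state=CLOSED
  event#10 t=20ms outcome=S: state=CLOSED
  event#11 t=21ms outcome=S: state=CLOSED

Answer: CCCCCOOCCCC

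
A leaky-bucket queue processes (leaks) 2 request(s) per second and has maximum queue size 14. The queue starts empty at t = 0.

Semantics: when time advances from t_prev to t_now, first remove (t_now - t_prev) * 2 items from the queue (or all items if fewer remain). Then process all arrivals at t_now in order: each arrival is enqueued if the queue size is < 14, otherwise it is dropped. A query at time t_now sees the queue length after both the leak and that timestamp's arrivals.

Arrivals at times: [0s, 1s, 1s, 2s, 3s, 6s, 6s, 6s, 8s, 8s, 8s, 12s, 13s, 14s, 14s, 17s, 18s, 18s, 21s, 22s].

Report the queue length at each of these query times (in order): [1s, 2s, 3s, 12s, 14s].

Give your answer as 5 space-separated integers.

Answer: 2 1 1 1 2

Derivation:
Queue lengths at query times:
  query t=1s: backlog = 2
  query t=2s: backlog = 1
  query t=3s: backlog = 1
  query t=12s: backlog = 1
  query t=14s: backlog = 2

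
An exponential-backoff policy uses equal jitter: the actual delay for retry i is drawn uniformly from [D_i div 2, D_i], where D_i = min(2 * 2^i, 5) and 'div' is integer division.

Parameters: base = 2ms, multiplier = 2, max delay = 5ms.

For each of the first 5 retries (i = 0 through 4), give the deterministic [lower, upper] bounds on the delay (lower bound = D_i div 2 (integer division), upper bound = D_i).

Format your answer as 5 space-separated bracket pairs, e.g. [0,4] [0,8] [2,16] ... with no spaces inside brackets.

Computing bounds per retry:
  i=0: D_i=min(2*2^0,5)=2, bounds=[1,2]
  i=1: D_i=min(2*2^1,5)=4, bounds=[2,4]
  i=2: D_i=min(2*2^2,5)=5, bounds=[2,5]
  i=3: D_i=min(2*2^3,5)=5, bounds=[2,5]
  i=4: D_i=min(2*2^4,5)=5, bounds=[2,5]

Answer: [1,2] [2,4] [2,5] [2,5] [2,5]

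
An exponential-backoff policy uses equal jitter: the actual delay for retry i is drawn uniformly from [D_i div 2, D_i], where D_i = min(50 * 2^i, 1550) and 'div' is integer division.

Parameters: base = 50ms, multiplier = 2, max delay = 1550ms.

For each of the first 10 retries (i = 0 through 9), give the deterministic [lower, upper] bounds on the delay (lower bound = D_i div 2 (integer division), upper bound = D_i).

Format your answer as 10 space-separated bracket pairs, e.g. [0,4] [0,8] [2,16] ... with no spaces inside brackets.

Answer: [25,50] [50,100] [100,200] [200,400] [400,800] [775,1550] [775,1550] [775,1550] [775,1550] [775,1550]

Derivation:
Computing bounds per retry:
  i=0: D_i=min(50*2^0,1550)=50, bounds=[25,50]
  i=1: D_i=min(50*2^1,1550)=100, bounds=[50,100]
  i=2: D_i=min(50*2^2,1550)=200, bounds=[100,200]
  i=3: D_i=min(50*2^3,1550)=400, bounds=[200,400]
  i=4: D_i=min(50*2^4,1550)=800, bounds=[400,800]
  i=5: D_i=min(50*2^5,1550)=1550, bounds=[775,1550]
  i=6: D_i=min(50*2^6,1550)=1550, bounds=[775,1550]
  i=7: D_i=min(50*2^7,1550)=1550, bounds=[775,1550]
  i=8: D_i=min(50*2^8,1550)=1550, bounds=[775,1550]
  i=9: D_i=min(50*2^9,1550)=1550, bounds=[775,1550]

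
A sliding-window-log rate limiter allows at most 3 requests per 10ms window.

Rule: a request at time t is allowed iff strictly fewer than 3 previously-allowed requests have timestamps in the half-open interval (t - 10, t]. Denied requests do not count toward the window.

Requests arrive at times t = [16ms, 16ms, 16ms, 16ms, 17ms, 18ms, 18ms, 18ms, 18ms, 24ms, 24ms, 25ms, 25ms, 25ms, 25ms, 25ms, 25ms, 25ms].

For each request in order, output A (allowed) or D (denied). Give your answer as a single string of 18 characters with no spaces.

Tracking allowed requests in the window:
  req#1 t=16ms: ALLOW
  req#2 t=16ms: ALLOW
  req#3 t=16ms: ALLOW
  req#4 t=16ms: DENY
  req#5 t=17ms: DENY
  req#6 t=18ms: DENY
  req#7 t=18ms: DENY
  req#8 t=18ms: DENY
  req#9 t=18ms: DENY
  req#10 t=24ms: DENY
  req#11 t=24ms: DENY
  req#12 t=25ms: DENY
  req#13 t=25ms: DENY
  req#14 t=25ms: DENY
  req#15 t=25ms: DENY
  req#16 t=25ms: DENY
  req#17 t=25ms: DENY
  req#18 t=25ms: DENY

Answer: AAADDDDDDDDDDDDDDD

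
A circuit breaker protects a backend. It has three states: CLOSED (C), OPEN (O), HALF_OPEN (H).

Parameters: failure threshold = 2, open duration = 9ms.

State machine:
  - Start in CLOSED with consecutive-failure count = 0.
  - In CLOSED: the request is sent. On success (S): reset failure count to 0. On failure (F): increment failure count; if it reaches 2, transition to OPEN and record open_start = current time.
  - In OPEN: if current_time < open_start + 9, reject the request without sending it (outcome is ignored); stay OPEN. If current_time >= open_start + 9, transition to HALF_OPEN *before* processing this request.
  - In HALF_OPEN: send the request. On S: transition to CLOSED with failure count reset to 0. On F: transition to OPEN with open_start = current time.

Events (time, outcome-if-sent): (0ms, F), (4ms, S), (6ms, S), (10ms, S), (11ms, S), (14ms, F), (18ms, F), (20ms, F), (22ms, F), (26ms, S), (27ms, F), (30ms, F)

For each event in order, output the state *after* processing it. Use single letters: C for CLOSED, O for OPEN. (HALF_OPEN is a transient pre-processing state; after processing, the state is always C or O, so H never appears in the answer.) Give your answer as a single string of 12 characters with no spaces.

Answer: CCCCCCOOOOOO

Derivation:
State after each event:
  event#1 t=0ms outcome=F: state=CLOSED
  event#2 t=4ms outcome=S: state=CLOSED
  event#3 t=6ms outcome=S: state=CLOSED
  event#4 t=10ms outcome=S: state=CLOSED
  event#5 t=11ms outcome=S: state=CLOSED
  event#6 t=14ms outcome=F: state=CLOSED
  event#7 t=18ms outcome=F: state=OPEN
  event#8 t=20ms outcome=F: state=OPEN
  event#9 t=22ms outcome=F: state=OPEN
  event#10 t=26ms outcome=S: state=OPEN
  event#11 t=27ms outcome=F: state=OPEN
  event#12 t=30ms outcome=F: state=OPEN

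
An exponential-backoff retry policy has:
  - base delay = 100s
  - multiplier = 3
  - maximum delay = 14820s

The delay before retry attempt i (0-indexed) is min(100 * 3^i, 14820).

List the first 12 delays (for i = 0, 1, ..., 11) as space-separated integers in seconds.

Answer: 100 300 900 2700 8100 14820 14820 14820 14820 14820 14820 14820

Derivation:
Computing each delay:
  i=0: min(100*3^0, 14820) = 100
  i=1: min(100*3^1, 14820) = 300
  i=2: min(100*3^2, 14820) = 900
  i=3: min(100*3^3, 14820) = 2700
  i=4: min(100*3^4, 14820) = 8100
  i=5: min(100*3^5, 14820) = 14820
  i=6: min(100*3^6, 14820) = 14820
  i=7: min(100*3^7, 14820) = 14820
  i=8: min(100*3^8, 14820) = 14820
  i=9: min(100*3^9, 14820) = 14820
  i=10: min(100*3^10, 14820) = 14820
  i=11: min(100*3^11, 14820) = 14820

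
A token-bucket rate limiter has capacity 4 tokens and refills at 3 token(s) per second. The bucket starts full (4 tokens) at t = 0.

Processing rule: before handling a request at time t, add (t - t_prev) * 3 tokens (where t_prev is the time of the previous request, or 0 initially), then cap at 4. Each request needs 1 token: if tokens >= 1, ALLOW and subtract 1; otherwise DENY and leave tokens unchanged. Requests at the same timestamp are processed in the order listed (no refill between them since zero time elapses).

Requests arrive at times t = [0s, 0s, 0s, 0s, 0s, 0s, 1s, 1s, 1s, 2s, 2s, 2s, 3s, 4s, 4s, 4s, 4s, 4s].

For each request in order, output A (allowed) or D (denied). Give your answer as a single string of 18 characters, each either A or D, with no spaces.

Simulating step by step:
  req#1 t=0s: ALLOW
  req#2 t=0s: ALLOW
  req#3 t=0s: ALLOW
  req#4 t=0s: ALLOW
  req#5 t=0s: DENY
  req#6 t=0s: DENY
  req#7 t=1s: ALLOW
  req#8 t=1s: ALLOW
  req#9 t=1s: ALLOW
  req#10 t=2s: ALLOW
  req#11 t=2s: ALLOW
  req#12 t=2s: ALLOW
  req#13 t=3s: ALLOW
  req#14 t=4s: ALLOW
  req#15 t=4s: ALLOW
  req#16 t=4s: ALLOW
  req#17 t=4s: ALLOW
  req#18 t=4s: DENY

Answer: AAAADDAAAAAAAAAAAD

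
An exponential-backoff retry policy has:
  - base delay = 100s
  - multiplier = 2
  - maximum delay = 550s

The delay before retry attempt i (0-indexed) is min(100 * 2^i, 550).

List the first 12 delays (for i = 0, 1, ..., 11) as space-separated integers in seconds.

Computing each delay:
  i=0: min(100*2^0, 550) = 100
  i=1: min(100*2^1, 550) = 200
  i=2: min(100*2^2, 550) = 400
  i=3: min(100*2^3, 550) = 550
  i=4: min(100*2^4, 550) = 550
  i=5: min(100*2^5, 550) = 550
  i=6: min(100*2^6, 550) = 550
  i=7: min(100*2^7, 550) = 550
  i=8: min(100*2^8, 550) = 550
  i=9: min(100*2^9, 550) = 550
  i=10: min(100*2^10, 550) = 550
  i=11: min(100*2^11, 550) = 550

Answer: 100 200 400 550 550 550 550 550 550 550 550 550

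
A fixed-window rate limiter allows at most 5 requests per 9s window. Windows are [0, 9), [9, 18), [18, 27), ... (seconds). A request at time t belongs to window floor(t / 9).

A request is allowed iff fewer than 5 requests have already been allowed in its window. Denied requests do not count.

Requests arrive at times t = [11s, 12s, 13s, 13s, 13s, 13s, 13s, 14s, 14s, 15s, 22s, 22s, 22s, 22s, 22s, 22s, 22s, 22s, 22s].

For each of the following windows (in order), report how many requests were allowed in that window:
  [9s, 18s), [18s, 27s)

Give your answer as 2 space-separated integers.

Answer: 5 5

Derivation:
Processing requests:
  req#1 t=11s (window 1): ALLOW
  req#2 t=12s (window 1): ALLOW
  req#3 t=13s (window 1): ALLOW
  req#4 t=13s (window 1): ALLOW
  req#5 t=13s (window 1): ALLOW
  req#6 t=13s (window 1): DENY
  req#7 t=13s (window 1): DENY
  req#8 t=14s (window 1): DENY
  req#9 t=14s (window 1): DENY
  req#10 t=15s (window 1): DENY
  req#11 t=22s (window 2): ALLOW
  req#12 t=22s (window 2): ALLOW
  req#13 t=22s (window 2): ALLOW
  req#14 t=22s (window 2): ALLOW
  req#15 t=22s (window 2): ALLOW
  req#16 t=22s (window 2): DENY
  req#17 t=22s (window 2): DENY
  req#18 t=22s (window 2): DENY
  req#19 t=22s (window 2): DENY

Allowed counts by window: 5 5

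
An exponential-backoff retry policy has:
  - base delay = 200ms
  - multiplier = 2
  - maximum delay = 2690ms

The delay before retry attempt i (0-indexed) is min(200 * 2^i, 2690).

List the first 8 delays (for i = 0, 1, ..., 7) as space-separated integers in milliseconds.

Answer: 200 400 800 1600 2690 2690 2690 2690

Derivation:
Computing each delay:
  i=0: min(200*2^0, 2690) = 200
  i=1: min(200*2^1, 2690) = 400
  i=2: min(200*2^2, 2690) = 800
  i=3: min(200*2^3, 2690) = 1600
  i=4: min(200*2^4, 2690) = 2690
  i=5: min(200*2^5, 2690) = 2690
  i=6: min(200*2^6, 2690) = 2690
  i=7: min(200*2^7, 2690) = 2690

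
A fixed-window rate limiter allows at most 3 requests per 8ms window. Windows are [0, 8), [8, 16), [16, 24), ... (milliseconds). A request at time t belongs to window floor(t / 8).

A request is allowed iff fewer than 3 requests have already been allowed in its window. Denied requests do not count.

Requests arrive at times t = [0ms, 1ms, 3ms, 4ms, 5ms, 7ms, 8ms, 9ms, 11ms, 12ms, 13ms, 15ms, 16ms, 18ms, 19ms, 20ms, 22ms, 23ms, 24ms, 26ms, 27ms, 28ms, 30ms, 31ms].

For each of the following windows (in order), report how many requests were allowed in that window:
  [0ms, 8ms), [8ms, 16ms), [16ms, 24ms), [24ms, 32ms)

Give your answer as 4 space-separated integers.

Answer: 3 3 3 3

Derivation:
Processing requests:
  req#1 t=0ms (window 0): ALLOW
  req#2 t=1ms (window 0): ALLOW
  req#3 t=3ms (window 0): ALLOW
  req#4 t=4ms (window 0): DENY
  req#5 t=5ms (window 0): DENY
  req#6 t=7ms (window 0): DENY
  req#7 t=8ms (window 1): ALLOW
  req#8 t=9ms (window 1): ALLOW
  req#9 t=11ms (window 1): ALLOW
  req#10 t=12ms (window 1): DENY
  req#11 t=13ms (window 1): DENY
  req#12 t=15ms (window 1): DENY
  req#13 t=16ms (window 2): ALLOW
  req#14 t=18ms (window 2): ALLOW
  req#15 t=19ms (window 2): ALLOW
  req#16 t=20ms (window 2): DENY
  req#17 t=22ms (window 2): DENY
  req#18 t=23ms (window 2): DENY
  req#19 t=24ms (window 3): ALLOW
  req#20 t=26ms (window 3): ALLOW
  req#21 t=27ms (window 3): ALLOW
  req#22 t=28ms (window 3): DENY
  req#23 t=30ms (window 3): DENY
  req#24 t=31ms (window 3): DENY

Allowed counts by window: 3 3 3 3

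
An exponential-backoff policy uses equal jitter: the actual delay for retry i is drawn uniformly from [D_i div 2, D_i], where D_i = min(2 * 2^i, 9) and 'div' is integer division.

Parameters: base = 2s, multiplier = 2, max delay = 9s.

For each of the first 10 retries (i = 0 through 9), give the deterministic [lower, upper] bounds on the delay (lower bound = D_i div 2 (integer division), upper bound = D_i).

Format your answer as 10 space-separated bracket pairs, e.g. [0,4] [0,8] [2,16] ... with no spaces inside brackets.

Computing bounds per retry:
  i=0: D_i=min(2*2^0,9)=2, bounds=[1,2]
  i=1: D_i=min(2*2^1,9)=4, bounds=[2,4]
  i=2: D_i=min(2*2^2,9)=8, bounds=[4,8]
  i=3: D_i=min(2*2^3,9)=9, bounds=[4,9]
  i=4: D_i=min(2*2^4,9)=9, bounds=[4,9]
  i=5: D_i=min(2*2^5,9)=9, bounds=[4,9]
  i=6: D_i=min(2*2^6,9)=9, bounds=[4,9]
  i=7: D_i=min(2*2^7,9)=9, bounds=[4,9]
  i=8: D_i=min(2*2^8,9)=9, bounds=[4,9]
  i=9: D_i=min(2*2^9,9)=9, bounds=[4,9]

Answer: [1,2] [2,4] [4,8] [4,9] [4,9] [4,9] [4,9] [4,9] [4,9] [4,9]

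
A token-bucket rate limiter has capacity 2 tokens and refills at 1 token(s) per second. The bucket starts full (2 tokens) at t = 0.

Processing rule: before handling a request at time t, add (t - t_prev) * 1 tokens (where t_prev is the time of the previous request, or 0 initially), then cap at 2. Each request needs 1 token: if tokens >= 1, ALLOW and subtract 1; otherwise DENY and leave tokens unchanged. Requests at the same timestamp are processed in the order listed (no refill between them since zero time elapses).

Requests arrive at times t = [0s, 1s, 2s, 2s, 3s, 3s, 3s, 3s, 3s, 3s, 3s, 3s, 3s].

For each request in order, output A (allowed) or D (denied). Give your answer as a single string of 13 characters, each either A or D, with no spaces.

Answer: AAAAADDDDDDDD

Derivation:
Simulating step by step:
  req#1 t=0s: ALLOW
  req#2 t=1s: ALLOW
  req#3 t=2s: ALLOW
  req#4 t=2s: ALLOW
  req#5 t=3s: ALLOW
  req#6 t=3s: DENY
  req#7 t=3s: DENY
  req#8 t=3s: DENY
  req#9 t=3s: DENY
  req#10 t=3s: DENY
  req#11 t=3s: DENY
  req#12 t=3s: DENY
  req#13 t=3s: DENY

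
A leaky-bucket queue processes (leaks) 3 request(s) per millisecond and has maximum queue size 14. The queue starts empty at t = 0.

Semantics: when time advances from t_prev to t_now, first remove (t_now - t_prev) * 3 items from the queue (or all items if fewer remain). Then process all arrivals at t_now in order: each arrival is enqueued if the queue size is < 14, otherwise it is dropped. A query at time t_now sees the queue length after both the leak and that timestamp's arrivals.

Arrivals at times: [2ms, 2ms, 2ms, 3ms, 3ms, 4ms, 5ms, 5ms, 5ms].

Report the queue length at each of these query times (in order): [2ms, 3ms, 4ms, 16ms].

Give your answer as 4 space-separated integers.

Answer: 3 2 1 0

Derivation:
Queue lengths at query times:
  query t=2ms: backlog = 3
  query t=3ms: backlog = 2
  query t=4ms: backlog = 1
  query t=16ms: backlog = 0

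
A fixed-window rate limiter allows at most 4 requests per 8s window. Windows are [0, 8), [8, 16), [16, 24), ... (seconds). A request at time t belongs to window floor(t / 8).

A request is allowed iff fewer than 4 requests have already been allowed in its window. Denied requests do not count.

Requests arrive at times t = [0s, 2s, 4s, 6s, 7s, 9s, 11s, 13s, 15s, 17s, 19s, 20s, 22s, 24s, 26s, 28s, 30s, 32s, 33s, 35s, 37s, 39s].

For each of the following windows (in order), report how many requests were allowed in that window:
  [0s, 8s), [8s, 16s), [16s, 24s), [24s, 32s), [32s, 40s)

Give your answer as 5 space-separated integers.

Answer: 4 4 4 4 4

Derivation:
Processing requests:
  req#1 t=0s (window 0): ALLOW
  req#2 t=2s (window 0): ALLOW
  req#3 t=4s (window 0): ALLOW
  req#4 t=6s (window 0): ALLOW
  req#5 t=7s (window 0): DENY
  req#6 t=9s (window 1): ALLOW
  req#7 t=11s (window 1): ALLOW
  req#8 t=13s (window 1): ALLOW
  req#9 t=15s (window 1): ALLOW
  req#10 t=17s (window 2): ALLOW
  req#11 t=19s (window 2): ALLOW
  req#12 t=20s (window 2): ALLOW
  req#13 t=22s (window 2): ALLOW
  req#14 t=24s (window 3): ALLOW
  req#15 t=26s (window 3): ALLOW
  req#16 t=28s (window 3): ALLOW
  req#17 t=30s (window 3): ALLOW
  req#18 t=32s (window 4): ALLOW
  req#19 t=33s (window 4): ALLOW
  req#20 t=35s (window 4): ALLOW
  req#21 t=37s (window 4): ALLOW
  req#22 t=39s (window 4): DENY

Allowed counts by window: 4 4 4 4 4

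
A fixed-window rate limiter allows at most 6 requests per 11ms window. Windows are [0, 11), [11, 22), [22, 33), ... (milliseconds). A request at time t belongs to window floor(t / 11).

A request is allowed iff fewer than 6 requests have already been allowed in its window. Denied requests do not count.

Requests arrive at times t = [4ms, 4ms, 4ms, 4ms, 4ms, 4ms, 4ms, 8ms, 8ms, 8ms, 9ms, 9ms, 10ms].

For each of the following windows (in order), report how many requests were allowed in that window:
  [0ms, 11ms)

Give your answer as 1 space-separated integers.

Answer: 6

Derivation:
Processing requests:
  req#1 t=4ms (window 0): ALLOW
  req#2 t=4ms (window 0): ALLOW
  req#3 t=4ms (window 0): ALLOW
  req#4 t=4ms (window 0): ALLOW
  req#5 t=4ms (window 0): ALLOW
  req#6 t=4ms (window 0): ALLOW
  req#7 t=4ms (window 0): DENY
  req#8 t=8ms (window 0): DENY
  req#9 t=8ms (window 0): DENY
  req#10 t=8ms (window 0): DENY
  req#11 t=9ms (window 0): DENY
  req#12 t=9ms (window 0): DENY
  req#13 t=10ms (window 0): DENY

Allowed counts by window: 6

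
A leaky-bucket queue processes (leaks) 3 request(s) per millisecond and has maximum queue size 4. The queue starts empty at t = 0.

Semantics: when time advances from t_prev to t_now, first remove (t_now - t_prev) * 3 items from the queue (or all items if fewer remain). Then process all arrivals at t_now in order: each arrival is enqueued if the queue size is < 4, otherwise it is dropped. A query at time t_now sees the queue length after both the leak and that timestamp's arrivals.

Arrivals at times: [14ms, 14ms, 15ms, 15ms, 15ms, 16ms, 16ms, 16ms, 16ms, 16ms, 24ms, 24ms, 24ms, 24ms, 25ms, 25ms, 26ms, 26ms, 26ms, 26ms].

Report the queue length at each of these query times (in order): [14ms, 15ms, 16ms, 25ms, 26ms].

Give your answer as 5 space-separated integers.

Answer: 2 3 4 3 4

Derivation:
Queue lengths at query times:
  query t=14ms: backlog = 2
  query t=15ms: backlog = 3
  query t=16ms: backlog = 4
  query t=25ms: backlog = 3
  query t=26ms: backlog = 4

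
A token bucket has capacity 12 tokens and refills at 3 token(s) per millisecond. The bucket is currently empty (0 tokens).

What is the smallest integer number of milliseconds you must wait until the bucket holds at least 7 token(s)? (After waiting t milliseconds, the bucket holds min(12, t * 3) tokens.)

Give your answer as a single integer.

Answer: 3

Derivation:
Need t * 3 >= 7, so t >= 7/3.
Smallest integer t = ceil(7/3) = 3.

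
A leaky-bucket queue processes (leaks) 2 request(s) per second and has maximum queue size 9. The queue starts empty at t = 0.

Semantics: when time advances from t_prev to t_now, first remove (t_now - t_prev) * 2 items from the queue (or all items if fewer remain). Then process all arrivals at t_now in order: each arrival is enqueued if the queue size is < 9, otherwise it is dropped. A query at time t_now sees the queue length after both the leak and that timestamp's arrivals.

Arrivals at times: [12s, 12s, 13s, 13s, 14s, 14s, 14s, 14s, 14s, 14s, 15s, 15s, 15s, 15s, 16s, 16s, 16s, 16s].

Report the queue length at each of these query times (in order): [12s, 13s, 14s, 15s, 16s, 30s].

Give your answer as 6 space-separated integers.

Queue lengths at query times:
  query t=12s: backlog = 2
  query t=13s: backlog = 2
  query t=14s: backlog = 6
  query t=15s: backlog = 8
  query t=16s: backlog = 9
  query t=30s: backlog = 0

Answer: 2 2 6 8 9 0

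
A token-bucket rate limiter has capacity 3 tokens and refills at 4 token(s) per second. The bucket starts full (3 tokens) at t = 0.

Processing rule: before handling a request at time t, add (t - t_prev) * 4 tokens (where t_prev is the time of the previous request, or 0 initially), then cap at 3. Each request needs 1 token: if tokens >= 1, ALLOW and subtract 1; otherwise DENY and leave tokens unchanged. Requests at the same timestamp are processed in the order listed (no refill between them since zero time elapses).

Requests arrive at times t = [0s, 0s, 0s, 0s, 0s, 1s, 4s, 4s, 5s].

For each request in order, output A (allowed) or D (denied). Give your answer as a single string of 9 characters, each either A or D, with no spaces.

Simulating step by step:
  req#1 t=0s: ALLOW
  req#2 t=0s: ALLOW
  req#3 t=0s: ALLOW
  req#4 t=0s: DENY
  req#5 t=0s: DENY
  req#6 t=1s: ALLOW
  req#7 t=4s: ALLOW
  req#8 t=4s: ALLOW
  req#9 t=5s: ALLOW

Answer: AAADDAAAA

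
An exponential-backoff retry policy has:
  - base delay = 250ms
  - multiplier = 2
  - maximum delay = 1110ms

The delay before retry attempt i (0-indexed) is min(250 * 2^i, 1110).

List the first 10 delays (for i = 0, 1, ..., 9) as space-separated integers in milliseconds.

Computing each delay:
  i=0: min(250*2^0, 1110) = 250
  i=1: min(250*2^1, 1110) = 500
  i=2: min(250*2^2, 1110) = 1000
  i=3: min(250*2^3, 1110) = 1110
  i=4: min(250*2^4, 1110) = 1110
  i=5: min(250*2^5, 1110) = 1110
  i=6: min(250*2^6, 1110) = 1110
  i=7: min(250*2^7, 1110) = 1110
  i=8: min(250*2^8, 1110) = 1110
  i=9: min(250*2^9, 1110) = 1110

Answer: 250 500 1000 1110 1110 1110 1110 1110 1110 1110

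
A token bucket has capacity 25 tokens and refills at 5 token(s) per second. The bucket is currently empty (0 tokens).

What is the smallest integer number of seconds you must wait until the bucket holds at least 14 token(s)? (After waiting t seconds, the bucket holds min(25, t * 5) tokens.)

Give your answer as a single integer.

Answer: 3

Derivation:
Need t * 5 >= 14, so t >= 14/5.
Smallest integer t = ceil(14/5) = 3.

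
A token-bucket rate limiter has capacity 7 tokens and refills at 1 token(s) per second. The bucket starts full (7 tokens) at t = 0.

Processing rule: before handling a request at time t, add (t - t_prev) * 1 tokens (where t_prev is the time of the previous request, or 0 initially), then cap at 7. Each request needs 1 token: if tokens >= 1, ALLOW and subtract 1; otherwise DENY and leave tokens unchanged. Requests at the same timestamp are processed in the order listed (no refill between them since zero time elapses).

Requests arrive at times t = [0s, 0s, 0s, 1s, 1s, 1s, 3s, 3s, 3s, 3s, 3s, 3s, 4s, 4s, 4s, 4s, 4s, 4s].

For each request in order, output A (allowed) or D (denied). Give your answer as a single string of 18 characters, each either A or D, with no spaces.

Simulating step by step:
  req#1 t=0s: ALLOW
  req#2 t=0s: ALLOW
  req#3 t=0s: ALLOW
  req#4 t=1s: ALLOW
  req#5 t=1s: ALLOW
  req#6 t=1s: ALLOW
  req#7 t=3s: ALLOW
  req#8 t=3s: ALLOW
  req#9 t=3s: ALLOW
  req#10 t=3s: ALLOW
  req#11 t=3s: DENY
  req#12 t=3s: DENY
  req#13 t=4s: ALLOW
  req#14 t=4s: DENY
  req#15 t=4s: DENY
  req#16 t=4s: DENY
  req#17 t=4s: DENY
  req#18 t=4s: DENY

Answer: AAAAAAAAAADDADDDDD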